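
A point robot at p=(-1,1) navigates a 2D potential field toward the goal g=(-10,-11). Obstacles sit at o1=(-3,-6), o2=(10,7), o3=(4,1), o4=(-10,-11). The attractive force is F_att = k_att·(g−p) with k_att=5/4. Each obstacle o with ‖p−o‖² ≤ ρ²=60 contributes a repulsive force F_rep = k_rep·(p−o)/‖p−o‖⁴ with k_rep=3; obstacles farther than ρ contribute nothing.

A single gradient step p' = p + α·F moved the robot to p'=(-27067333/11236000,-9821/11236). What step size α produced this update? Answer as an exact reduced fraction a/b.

F_att = 5/4·(g−p) = 5/4·(-9,-12) = (-11.2500,-15.0000)
o1: d²=53 ≤ ρ²=60; F_rep = 3·(2,7)/53² = (0.0021,0.0075)
o2: d²=157 > ρ²=60 → inactive
o3: d²=25 ≤ ρ²=60; F_rep = 3·(-5,0)/25² = (-0.0240,0.0000)
o4: d²=225 > ρ²=60 → inactive
F = F_att + ΣF_rep = (-11.2719,-14.9925)
Δp = p'−p = (-1.4090,-1.8741); α = Δx/Fx = (-15831333/11236000) / (-15831333/1404500) = 1/8
check: Δy/Fy = (-21057/11236) / (-42114/2809) = 1/8 ✓

α = 1/8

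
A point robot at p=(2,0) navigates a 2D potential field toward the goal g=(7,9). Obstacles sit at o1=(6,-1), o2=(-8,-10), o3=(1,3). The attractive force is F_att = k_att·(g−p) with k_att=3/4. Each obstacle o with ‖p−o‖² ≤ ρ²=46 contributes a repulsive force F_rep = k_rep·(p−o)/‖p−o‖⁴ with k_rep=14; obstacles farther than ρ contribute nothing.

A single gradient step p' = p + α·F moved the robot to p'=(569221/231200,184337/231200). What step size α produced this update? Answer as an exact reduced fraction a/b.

α = 1/8

F_att = 3/4·(g−p) = 3/4·(5,9) = (3.7500,6.7500)
o1: d²=17 ≤ ρ²=46; F_rep = 14·(-4,1)/17² = (-0.1938,0.0484)
o2: d²=200 > ρ²=46 → inactive
o3: d²=10 ≤ ρ²=46; F_rep = 14·(1,-3)/10² = (0.1400,-0.4200)
F = F_att + ΣF_rep = (3.6962,6.3784)
Δp = p'−p = (0.4620,0.7973); α = Δx/Fx = (106821/231200) / (106821/28900) = 1/8
check: Δy/Fy = (184337/231200) / (184337/28900) = 1/8 ✓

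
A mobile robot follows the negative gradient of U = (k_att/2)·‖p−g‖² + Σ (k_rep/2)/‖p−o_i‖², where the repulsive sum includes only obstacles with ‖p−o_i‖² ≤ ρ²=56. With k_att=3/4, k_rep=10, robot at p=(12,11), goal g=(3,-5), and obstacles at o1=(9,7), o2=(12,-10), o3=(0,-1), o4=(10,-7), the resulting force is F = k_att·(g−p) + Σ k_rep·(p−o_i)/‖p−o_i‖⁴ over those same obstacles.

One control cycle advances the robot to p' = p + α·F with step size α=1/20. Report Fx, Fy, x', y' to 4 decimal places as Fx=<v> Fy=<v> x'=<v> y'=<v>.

F_att = 3/4·(g−p) = 3/4·(-9,-16) = (-6.7500,-12.0000)
o1: d²=25 ≤ ρ²=56; F_rep = 10·(3,4)/25² = (0.0480,0.0640)
o2: d²=441 > ρ²=56 → inactive
o3: d²=288 > ρ²=56 → inactive
o4: d²=328 > ρ²=56 → inactive
F = F_att + ΣF_rep = (-6.7020,-11.9360)
p' = p + 1/20·F = (11.6649,10.4032)

Fx=-6.7020 Fy=-11.9360 x'=11.6649 y'=10.4032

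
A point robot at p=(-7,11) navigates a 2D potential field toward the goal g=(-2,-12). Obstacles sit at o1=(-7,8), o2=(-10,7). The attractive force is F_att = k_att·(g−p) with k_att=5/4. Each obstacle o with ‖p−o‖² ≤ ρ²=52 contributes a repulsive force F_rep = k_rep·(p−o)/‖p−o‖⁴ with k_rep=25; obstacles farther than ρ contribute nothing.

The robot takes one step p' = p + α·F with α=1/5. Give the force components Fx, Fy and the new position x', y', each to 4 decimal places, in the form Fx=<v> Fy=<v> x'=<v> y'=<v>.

F_att = 5/4·(g−p) = 5/4·(5,-23) = (6.2500,-28.7500)
o1: d²=9 ≤ ρ²=52; F_rep = 25·(0,3)/9² = (0.0000,0.9259)
o2: d²=25 ≤ ρ²=52; F_rep = 25·(3,4)/25² = (0.1200,0.1600)
F = F_att + ΣF_rep = (6.3700,-27.6641)
p' = p + 1/5·F = (-5.7260,5.4672)

Fx=6.3700 Fy=-27.6641 x'=-5.7260 y'=5.4672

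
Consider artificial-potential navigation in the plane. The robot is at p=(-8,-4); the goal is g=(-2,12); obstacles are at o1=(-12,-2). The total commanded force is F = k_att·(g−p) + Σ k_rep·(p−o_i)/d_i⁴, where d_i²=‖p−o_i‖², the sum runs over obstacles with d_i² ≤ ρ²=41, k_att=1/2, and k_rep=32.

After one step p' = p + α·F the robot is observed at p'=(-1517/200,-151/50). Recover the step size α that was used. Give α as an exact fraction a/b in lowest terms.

α = 1/8

F_att = 1/2·(g−p) = 1/2·(6,16) = (3.0000,8.0000)
o1: d²=20 ≤ ρ²=41; F_rep = 32·(4,-2)/20² = (0.3200,-0.1600)
F = F_att + ΣF_rep = (3.3200,7.8400)
Δp = p'−p = (0.4150,0.9800); α = Δx/Fx = (83/200) / (83/25) = 1/8
check: Δy/Fy = (49/50) / (196/25) = 1/8 ✓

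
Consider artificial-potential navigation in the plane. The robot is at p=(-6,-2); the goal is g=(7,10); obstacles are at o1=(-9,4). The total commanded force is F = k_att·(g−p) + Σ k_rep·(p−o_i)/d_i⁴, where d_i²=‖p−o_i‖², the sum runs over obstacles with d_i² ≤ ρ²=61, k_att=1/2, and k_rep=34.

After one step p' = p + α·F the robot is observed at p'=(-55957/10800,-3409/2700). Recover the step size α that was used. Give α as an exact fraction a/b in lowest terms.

F_att = 1/2·(g−p) = 1/2·(13,12) = (6.5000,6.0000)
o1: d²=45 ≤ ρ²=61; F_rep = 34·(3,-6)/45² = (0.0504,-0.1007)
F = F_att + ΣF_rep = (6.5504,5.8993)
Δp = p'−p = (0.8188,0.7374); α = Δx/Fx = (8843/10800) / (8843/1350) = 1/8
check: Δy/Fy = (1991/2700) / (3982/675) = 1/8 ✓

α = 1/8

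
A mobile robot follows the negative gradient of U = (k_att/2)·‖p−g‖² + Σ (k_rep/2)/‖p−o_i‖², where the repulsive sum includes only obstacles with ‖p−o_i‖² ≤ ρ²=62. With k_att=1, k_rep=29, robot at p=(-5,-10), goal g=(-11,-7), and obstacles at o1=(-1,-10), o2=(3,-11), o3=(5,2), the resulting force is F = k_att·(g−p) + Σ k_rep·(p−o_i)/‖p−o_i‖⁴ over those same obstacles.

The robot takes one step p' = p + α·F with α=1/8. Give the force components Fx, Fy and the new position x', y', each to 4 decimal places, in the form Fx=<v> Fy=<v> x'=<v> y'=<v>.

F_att = 1·(g−p) = 1·(-6,3) = (-6.0000,3.0000)
o1: d²=16 ≤ ρ²=62; F_rep = 29·(-4,0)/16² = (-0.4531,0.0000)
o2: d²=65 > ρ²=62 → inactive
o3: d²=244 > ρ²=62 → inactive
F = F_att + ΣF_rep = (-6.4531,3.0000)
p' = p + 1/8·F = (-5.8066,-9.6250)

Fx=-6.4531 Fy=3.0000 x'=-5.8066 y'=-9.6250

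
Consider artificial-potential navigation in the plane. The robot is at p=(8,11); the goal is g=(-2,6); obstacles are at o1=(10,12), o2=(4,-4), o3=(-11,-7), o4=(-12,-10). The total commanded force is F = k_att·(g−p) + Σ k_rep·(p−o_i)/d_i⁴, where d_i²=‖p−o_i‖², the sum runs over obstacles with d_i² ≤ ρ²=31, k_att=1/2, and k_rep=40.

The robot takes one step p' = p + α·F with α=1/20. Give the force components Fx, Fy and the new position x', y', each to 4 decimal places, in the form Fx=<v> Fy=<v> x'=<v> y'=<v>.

Fx=-8.2000 Fy=-4.1000 x'=7.5900 y'=10.7950

F_att = 1/2·(g−p) = 1/2·(-10,-5) = (-5.0000,-2.5000)
o1: d²=5 ≤ ρ²=31; F_rep = 40·(-2,-1)/5² = (-3.2000,-1.6000)
o2: d²=241 > ρ²=31 → inactive
o3: d²=685 > ρ²=31 → inactive
o4: d²=841 > ρ²=31 → inactive
F = F_att + ΣF_rep = (-8.2000,-4.1000)
p' = p + 1/20·F = (7.5900,10.7950)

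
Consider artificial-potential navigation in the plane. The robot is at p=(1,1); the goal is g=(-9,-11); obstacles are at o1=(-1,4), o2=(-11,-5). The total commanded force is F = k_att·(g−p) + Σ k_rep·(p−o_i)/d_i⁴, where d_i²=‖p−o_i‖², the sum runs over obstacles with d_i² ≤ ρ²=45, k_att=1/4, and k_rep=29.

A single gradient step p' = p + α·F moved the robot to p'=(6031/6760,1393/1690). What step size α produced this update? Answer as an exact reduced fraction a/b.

α = 1/20

F_att = 1/4·(g−p) = 1/4·(-10,-12) = (-2.5000,-3.0000)
o1: d²=13 ≤ ρ²=45; F_rep = 29·(2,-3)/13² = (0.3432,-0.5148)
o2: d²=180 > ρ²=45 → inactive
F = F_att + ΣF_rep = (-2.1568,-3.5148)
Δp = p'−p = (-0.1078,-0.1757); α = Δx/Fx = (-729/6760) / (-729/338) = 1/20
check: Δy/Fy = (-297/1690) / (-594/169) = 1/20 ✓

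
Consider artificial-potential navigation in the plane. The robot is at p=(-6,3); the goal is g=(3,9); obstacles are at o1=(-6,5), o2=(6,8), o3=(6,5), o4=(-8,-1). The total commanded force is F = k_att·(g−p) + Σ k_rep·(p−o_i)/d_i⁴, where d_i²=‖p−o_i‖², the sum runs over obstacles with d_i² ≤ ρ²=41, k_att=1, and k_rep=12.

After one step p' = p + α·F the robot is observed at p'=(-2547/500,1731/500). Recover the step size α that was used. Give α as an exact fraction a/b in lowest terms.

F_att = 1·(g−p) = 1·(9,6) = (9.0000,6.0000)
o1: d²=4 ≤ ρ²=41; F_rep = 12·(0,-2)/4² = (0.0000,-1.5000)
o2: d²=169 > ρ²=41 → inactive
o3: d²=148 > ρ²=41 → inactive
o4: d²=20 ≤ ρ²=41; F_rep = 12·(2,4)/20² = (0.0600,0.1200)
F = F_att + ΣF_rep = (9.0600,4.6200)
Δp = p'−p = (0.9060,0.4620); α = Δx/Fx = (453/500) / (453/50) = 1/10
check: Δy/Fy = (231/500) / (231/50) = 1/10 ✓

α = 1/10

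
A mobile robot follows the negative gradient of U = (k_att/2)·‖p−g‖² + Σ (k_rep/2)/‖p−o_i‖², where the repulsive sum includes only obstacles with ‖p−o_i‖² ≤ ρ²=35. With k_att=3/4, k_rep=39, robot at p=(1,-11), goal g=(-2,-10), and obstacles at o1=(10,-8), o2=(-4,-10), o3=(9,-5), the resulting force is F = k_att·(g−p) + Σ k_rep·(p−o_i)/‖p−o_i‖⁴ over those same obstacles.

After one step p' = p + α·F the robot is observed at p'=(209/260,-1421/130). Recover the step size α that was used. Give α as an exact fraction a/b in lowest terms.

F_att = 3/4·(g−p) = 3/4·(-3,1) = (-2.2500,0.7500)
o1: d²=90 > ρ²=35 → inactive
o2: d²=26 ≤ ρ²=35; F_rep = 39·(5,-1)/26² = (0.2885,-0.0577)
o3: d²=100 > ρ²=35 → inactive
F = F_att + ΣF_rep = (-1.9615,0.6923)
Δp = p'−p = (-0.1962,0.0692); α = Δx/Fx = (-51/260) / (-51/26) = 1/10
check: Δy/Fy = (9/130) / (9/13) = 1/10 ✓

α = 1/10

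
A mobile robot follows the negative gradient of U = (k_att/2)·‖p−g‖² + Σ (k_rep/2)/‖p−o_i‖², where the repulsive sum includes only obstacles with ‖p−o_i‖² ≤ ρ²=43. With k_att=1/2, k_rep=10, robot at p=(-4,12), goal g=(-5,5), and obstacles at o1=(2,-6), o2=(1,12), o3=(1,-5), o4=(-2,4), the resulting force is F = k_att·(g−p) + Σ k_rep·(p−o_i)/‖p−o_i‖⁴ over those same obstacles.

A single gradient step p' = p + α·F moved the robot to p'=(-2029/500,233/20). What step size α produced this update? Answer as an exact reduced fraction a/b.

α = 1/10

F_att = 1/2·(g−p) = 1/2·(-1,-7) = (-0.5000,-3.5000)
o1: d²=360 > ρ²=43 → inactive
o2: d²=25 ≤ ρ²=43; F_rep = 10·(-5,0)/25² = (-0.0800,0.0000)
o3: d²=314 > ρ²=43 → inactive
o4: d²=68 > ρ²=43 → inactive
F = F_att + ΣF_rep = (-0.5800,-3.5000)
Δp = p'−p = (-0.0580,-0.3500); α = Δx/Fx = (-29/500) / (-29/50) = 1/10
check: Δy/Fy = (-7/20) / (-7/2) = 1/10 ✓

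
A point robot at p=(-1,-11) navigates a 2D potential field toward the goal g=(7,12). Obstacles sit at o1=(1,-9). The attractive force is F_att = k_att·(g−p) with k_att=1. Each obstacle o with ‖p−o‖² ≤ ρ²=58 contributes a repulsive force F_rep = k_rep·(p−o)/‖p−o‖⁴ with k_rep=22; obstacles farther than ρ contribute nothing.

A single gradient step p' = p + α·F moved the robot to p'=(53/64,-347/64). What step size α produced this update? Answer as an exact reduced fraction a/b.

F_att = 1·(g−p) = 1·(8,23) = (8.0000,23.0000)
o1: d²=8 ≤ ρ²=58; F_rep = 22·(-2,-2)/8² = (-0.6875,-0.6875)
F = F_att + ΣF_rep = (7.3125,22.3125)
Δp = p'−p = (1.8281,5.5781); α = Δx/Fx = (117/64) / (117/16) = 1/4
check: Δy/Fy = (357/64) / (357/16) = 1/4 ✓

α = 1/4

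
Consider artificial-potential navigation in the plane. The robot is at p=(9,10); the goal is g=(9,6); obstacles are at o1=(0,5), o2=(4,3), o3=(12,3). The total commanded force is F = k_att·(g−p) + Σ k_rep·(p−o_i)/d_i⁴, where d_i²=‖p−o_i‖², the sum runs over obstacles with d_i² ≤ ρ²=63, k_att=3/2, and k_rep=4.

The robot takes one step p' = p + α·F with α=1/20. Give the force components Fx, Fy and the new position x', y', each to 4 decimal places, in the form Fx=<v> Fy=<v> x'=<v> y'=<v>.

F_att = 3/2·(g−p) = 3/2·(0,-4) = (0.0000,-6.0000)
o1: d²=106 > ρ²=63 → inactive
o2: d²=74 > ρ²=63 → inactive
o3: d²=58 ≤ ρ²=63; F_rep = 4·(-3,7)/58² = (-0.0036,0.0083)
F = F_att + ΣF_rep = (-0.0036,-5.9917)
p' = p + 1/20·F = (8.9998,9.7004)

Fx=-0.0036 Fy=-5.9917 x'=8.9998 y'=9.7004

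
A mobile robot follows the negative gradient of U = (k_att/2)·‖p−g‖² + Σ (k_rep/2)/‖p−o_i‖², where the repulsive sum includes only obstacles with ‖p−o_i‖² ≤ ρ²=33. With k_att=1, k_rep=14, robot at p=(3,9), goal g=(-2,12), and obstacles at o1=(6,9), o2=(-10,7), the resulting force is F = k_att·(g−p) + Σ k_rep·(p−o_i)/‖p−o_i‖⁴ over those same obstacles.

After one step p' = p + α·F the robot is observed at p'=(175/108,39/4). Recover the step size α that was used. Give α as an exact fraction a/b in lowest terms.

α = 1/4

F_att = 1·(g−p) = 1·(-5,3) = (-5.0000,3.0000)
o1: d²=9 ≤ ρ²=33; F_rep = 14·(-3,0)/9² = (-0.5185,0.0000)
o2: d²=173 > ρ²=33 → inactive
F = F_att + ΣF_rep = (-5.5185,3.0000)
Δp = p'−p = (-1.3796,0.7500); α = Δx/Fx = (-149/108) / (-149/27) = 1/4
check: Δy/Fy = (3/4) / (3) = 1/4 ✓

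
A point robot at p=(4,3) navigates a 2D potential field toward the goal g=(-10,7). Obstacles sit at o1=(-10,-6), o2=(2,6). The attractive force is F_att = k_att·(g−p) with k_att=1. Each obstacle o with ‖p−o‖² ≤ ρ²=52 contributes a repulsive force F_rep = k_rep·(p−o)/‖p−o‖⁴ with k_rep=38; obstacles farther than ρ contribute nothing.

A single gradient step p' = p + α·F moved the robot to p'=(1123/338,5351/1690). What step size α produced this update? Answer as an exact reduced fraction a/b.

α = 1/20

F_att = 1·(g−p) = 1·(-14,4) = (-14.0000,4.0000)
o1: d²=277 > ρ²=52 → inactive
o2: d²=13 ≤ ρ²=52; F_rep = 38·(2,-3)/13² = (0.4497,-0.6746)
F = F_att + ΣF_rep = (-13.5503,3.3254)
Δp = p'−p = (-0.6775,0.1663); α = Δx/Fx = (-229/338) / (-2290/169) = 1/20
check: Δy/Fy = (281/1690) / (562/169) = 1/20 ✓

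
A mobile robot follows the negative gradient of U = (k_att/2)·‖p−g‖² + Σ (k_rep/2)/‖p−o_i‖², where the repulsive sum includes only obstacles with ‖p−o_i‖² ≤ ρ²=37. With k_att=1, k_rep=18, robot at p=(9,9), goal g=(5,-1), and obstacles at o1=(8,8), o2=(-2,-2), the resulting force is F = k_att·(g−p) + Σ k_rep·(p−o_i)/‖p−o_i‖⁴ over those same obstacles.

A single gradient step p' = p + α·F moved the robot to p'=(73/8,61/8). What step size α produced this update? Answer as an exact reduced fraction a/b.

F_att = 1·(g−p) = 1·(-4,-10) = (-4.0000,-10.0000)
o1: d²=2 ≤ ρ²=37; F_rep = 18·(1,1)/2² = (4.5000,4.5000)
o2: d²=242 > ρ²=37 → inactive
F = F_att + ΣF_rep = (0.5000,-5.5000)
Δp = p'−p = (0.1250,-1.3750); α = Δx/Fx = (1/8) / (1/2) = 1/4
check: Δy/Fy = (-11/8) / (-11/2) = 1/4 ✓

α = 1/4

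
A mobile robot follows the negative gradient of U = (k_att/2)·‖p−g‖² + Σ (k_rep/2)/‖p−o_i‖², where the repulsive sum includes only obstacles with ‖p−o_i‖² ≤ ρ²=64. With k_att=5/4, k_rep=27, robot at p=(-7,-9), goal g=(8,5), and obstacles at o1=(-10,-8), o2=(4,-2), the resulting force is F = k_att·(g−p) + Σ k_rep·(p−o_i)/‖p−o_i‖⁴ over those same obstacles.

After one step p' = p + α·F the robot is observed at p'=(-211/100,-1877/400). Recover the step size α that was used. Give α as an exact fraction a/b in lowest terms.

α = 1/4

F_att = 5/4·(g−p) = 5/4·(15,14) = (18.7500,17.5000)
o1: d²=10 ≤ ρ²=64; F_rep = 27·(3,-1)/10² = (0.8100,-0.2700)
o2: d²=170 > ρ²=64 → inactive
F = F_att + ΣF_rep = (19.5600,17.2300)
Δp = p'−p = (4.8900,4.3075); α = Δx/Fx = (489/100) / (489/25) = 1/4
check: Δy/Fy = (1723/400) / (1723/100) = 1/4 ✓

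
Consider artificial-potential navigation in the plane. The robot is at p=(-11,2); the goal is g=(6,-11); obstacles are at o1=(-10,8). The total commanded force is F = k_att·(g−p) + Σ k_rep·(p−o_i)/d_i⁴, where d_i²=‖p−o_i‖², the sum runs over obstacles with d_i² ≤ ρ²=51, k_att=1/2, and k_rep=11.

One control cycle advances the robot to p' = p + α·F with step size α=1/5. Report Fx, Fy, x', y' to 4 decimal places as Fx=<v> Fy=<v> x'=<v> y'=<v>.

Fx=8.4920 Fy=-6.5482 x'=-9.3016 y'=0.6904

F_att = 1/2·(g−p) = 1/2·(17,-13) = (8.5000,-6.5000)
o1: d²=37 ≤ ρ²=51; F_rep = 11·(-1,-6)/37² = (-0.0080,-0.0482)
F = F_att + ΣF_rep = (8.4920,-6.5482)
p' = p + 1/5·F = (-9.3016,0.6904)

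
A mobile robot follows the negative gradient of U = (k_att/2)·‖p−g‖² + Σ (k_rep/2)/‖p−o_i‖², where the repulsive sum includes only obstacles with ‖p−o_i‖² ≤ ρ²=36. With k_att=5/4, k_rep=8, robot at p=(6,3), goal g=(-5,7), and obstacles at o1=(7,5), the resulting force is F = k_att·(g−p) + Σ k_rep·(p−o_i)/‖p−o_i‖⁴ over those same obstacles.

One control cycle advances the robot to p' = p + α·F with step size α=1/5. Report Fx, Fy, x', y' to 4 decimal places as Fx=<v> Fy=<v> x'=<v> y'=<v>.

F_att = 5/4·(g−p) = 5/4·(-11,4) = (-13.7500,5.0000)
o1: d²=5 ≤ ρ²=36; F_rep = 8·(-1,-2)/5² = (-0.3200,-0.6400)
F = F_att + ΣF_rep = (-14.0700,4.3600)
p' = p + 1/5·F = (3.1860,3.8720)

Fx=-14.0700 Fy=4.3600 x'=3.1860 y'=3.8720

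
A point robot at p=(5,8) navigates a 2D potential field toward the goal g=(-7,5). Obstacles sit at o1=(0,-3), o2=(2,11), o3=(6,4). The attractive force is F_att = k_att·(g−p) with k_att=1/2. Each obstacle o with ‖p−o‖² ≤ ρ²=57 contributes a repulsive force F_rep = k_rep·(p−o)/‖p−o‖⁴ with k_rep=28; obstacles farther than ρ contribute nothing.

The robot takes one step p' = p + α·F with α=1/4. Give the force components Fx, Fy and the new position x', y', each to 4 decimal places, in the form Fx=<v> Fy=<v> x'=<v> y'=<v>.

Fx=-5.8376 Fy=-1.3717 x'=3.5406 y'=7.6571

F_att = 1/2·(g−p) = 1/2·(-12,-3) = (-6.0000,-1.5000)
o1: d²=146 > ρ²=57 → inactive
o2: d²=18 ≤ ρ²=57; F_rep = 28·(3,-3)/18² = (0.2593,-0.2593)
o3: d²=17 ≤ ρ²=57; F_rep = 28·(-1,4)/17² = (-0.0969,0.3875)
F = F_att + ΣF_rep = (-5.8376,-1.3717)
p' = p + 1/4·F = (3.5406,7.6571)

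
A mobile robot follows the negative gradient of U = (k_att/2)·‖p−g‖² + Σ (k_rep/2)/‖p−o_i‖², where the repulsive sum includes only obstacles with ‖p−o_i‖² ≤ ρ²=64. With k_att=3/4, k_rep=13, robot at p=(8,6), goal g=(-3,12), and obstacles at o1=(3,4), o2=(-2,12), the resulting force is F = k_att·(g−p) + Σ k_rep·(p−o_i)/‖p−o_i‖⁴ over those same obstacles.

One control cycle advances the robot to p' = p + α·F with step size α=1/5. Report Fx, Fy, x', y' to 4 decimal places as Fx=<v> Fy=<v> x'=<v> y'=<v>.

Fx=-8.1727 Fy=4.5309 x'=6.3655 y'=6.9062

F_att = 3/4·(g−p) = 3/4·(-11,6) = (-8.2500,4.5000)
o1: d²=29 ≤ ρ²=64; F_rep = 13·(5,2)/29² = (0.0773,0.0309)
o2: d²=136 > ρ²=64 → inactive
F = F_att + ΣF_rep = (-8.1727,4.5309)
p' = p + 1/5·F = (6.3655,6.9062)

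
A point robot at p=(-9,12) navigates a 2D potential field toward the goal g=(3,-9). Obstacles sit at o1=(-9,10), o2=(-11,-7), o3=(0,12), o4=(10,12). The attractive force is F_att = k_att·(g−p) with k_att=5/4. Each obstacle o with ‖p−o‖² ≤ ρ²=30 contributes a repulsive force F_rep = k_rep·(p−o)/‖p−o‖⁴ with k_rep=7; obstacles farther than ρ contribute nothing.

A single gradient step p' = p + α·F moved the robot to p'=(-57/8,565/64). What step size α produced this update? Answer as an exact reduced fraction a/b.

F_att = 5/4·(g−p) = 5/4·(12,-21) = (15.0000,-26.2500)
o1: d²=4 ≤ ρ²=30; F_rep = 7·(0,2)/4² = (0.0000,0.8750)
o2: d²=365 > ρ²=30 → inactive
o3: d²=81 > ρ²=30 → inactive
o4: d²=361 > ρ²=30 → inactive
F = F_att + ΣF_rep = (15.0000,-25.3750)
Δp = p'−p = (1.8750,-3.1719); α = Δx/Fx = (15/8) / (15) = 1/8
check: Δy/Fy = (-203/64) / (-203/8) = 1/8 ✓

α = 1/8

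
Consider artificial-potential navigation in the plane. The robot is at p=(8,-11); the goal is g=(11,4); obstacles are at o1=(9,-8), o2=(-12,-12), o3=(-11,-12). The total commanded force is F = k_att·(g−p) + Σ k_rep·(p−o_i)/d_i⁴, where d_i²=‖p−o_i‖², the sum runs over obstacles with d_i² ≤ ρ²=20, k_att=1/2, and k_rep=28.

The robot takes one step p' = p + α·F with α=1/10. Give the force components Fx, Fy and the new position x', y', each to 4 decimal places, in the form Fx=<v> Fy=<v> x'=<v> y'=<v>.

Fx=1.2200 Fy=6.6600 x'=8.1220 y'=-10.3340

F_att = 1/2·(g−p) = 1/2·(3,15) = (1.5000,7.5000)
o1: d²=10 ≤ ρ²=20; F_rep = 28·(-1,-3)/10² = (-0.2800,-0.8400)
o2: d²=401 > ρ²=20 → inactive
o3: d²=362 > ρ²=20 → inactive
F = F_att + ΣF_rep = (1.2200,6.6600)
p' = p + 1/10·F = (8.1220,-10.3340)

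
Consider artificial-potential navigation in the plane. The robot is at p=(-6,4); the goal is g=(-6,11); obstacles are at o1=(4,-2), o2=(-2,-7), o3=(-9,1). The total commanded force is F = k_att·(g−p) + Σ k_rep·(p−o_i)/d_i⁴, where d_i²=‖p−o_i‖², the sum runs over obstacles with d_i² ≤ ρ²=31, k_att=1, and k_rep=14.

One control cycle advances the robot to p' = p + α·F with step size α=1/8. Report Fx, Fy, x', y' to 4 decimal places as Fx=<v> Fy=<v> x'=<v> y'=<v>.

F_att = 1·(g−p) = 1·(0,7) = (0.0000,7.0000)
o1: d²=136 > ρ²=31 → inactive
o2: d²=137 > ρ²=31 → inactive
o3: d²=18 ≤ ρ²=31; F_rep = 14·(3,3)/18² = (0.1296,0.1296)
F = F_att + ΣF_rep = (0.1296,7.1296)
p' = p + 1/8·F = (-5.9838,4.8912)

Fx=0.1296 Fy=7.1296 x'=-5.9838 y'=4.8912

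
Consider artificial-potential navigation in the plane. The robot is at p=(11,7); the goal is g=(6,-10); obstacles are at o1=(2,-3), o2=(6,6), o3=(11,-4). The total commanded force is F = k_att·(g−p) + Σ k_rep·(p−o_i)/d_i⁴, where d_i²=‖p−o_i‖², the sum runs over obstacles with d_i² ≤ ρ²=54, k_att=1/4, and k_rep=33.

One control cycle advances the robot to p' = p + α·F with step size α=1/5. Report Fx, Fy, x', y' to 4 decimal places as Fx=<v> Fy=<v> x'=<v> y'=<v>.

F_att = 1/4·(g−p) = 1/4·(-5,-17) = (-1.2500,-4.2500)
o1: d²=181 > ρ²=54 → inactive
o2: d²=26 ≤ ρ²=54; F_rep = 33·(5,1)/26² = (0.2441,0.0488)
o3: d²=121 > ρ²=54 → inactive
F = F_att + ΣF_rep = (-1.0059,-4.2012)
p' = p + 1/5·F = (10.7988,6.1598)

Fx=-1.0059 Fy=-4.2012 x'=10.7988 y'=6.1598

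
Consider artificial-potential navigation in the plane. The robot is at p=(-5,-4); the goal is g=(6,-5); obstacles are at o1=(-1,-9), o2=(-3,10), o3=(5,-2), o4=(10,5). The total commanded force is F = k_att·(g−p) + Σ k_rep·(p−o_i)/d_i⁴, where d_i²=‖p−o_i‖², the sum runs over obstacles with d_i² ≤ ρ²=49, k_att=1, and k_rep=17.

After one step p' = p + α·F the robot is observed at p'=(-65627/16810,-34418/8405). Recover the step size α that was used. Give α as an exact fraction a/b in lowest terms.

α = 1/10

F_att = 1·(g−p) = 1·(11,-1) = (11.0000,-1.0000)
o1: d²=41 ≤ ρ²=49; F_rep = 17·(-4,5)/41² = (-0.0405,0.0506)
o2: d²=200 > ρ²=49 → inactive
o3: d²=104 > ρ²=49 → inactive
o4: d²=306 > ρ²=49 → inactive
F = F_att + ΣF_rep = (10.9595,-0.9494)
Δp = p'−p = (1.0960,-0.0949); α = Δx/Fx = (18423/16810) / (18423/1681) = 1/10
check: Δy/Fy = (-798/8405) / (-1596/1681) = 1/10 ✓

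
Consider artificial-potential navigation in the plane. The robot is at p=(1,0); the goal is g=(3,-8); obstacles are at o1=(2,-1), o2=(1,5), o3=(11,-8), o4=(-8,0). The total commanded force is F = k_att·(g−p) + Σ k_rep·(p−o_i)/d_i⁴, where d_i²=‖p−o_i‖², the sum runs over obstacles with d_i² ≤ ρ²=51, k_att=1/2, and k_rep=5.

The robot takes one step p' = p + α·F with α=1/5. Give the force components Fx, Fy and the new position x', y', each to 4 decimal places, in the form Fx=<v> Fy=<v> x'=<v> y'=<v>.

F_att = 1/2·(g−p) = 1/2·(2,-8) = (1.0000,-4.0000)
o1: d²=2 ≤ ρ²=51; F_rep = 5·(-1,1)/2² = (-1.2500,1.2500)
o2: d²=25 ≤ ρ²=51; F_rep = 5·(0,-5)/25² = (0.0000,-0.0400)
o3: d²=164 > ρ²=51 → inactive
o4: d²=81 > ρ²=51 → inactive
F = F_att + ΣF_rep = (-0.2500,-2.7900)
p' = p + 1/5·F = (0.9500,-0.5580)

Fx=-0.2500 Fy=-2.7900 x'=0.9500 y'=-0.5580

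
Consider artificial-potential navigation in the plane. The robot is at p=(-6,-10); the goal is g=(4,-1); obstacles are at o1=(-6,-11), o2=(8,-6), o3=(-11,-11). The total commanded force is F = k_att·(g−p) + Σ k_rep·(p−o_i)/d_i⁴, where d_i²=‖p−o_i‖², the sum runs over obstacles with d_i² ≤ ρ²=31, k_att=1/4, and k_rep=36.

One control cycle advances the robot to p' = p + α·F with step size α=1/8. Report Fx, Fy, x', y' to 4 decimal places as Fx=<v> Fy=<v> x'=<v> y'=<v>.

Fx=2.7663 Fy=38.3033 x'=-5.6542 y'=-5.2121

F_att = 1/4·(g−p) = 1/4·(10,9) = (2.5000,2.2500)
o1: d²=1 ≤ ρ²=31; F_rep = 36·(0,1)/1² = (0.0000,36.0000)
o2: d²=212 > ρ²=31 → inactive
o3: d²=26 ≤ ρ²=31; F_rep = 36·(5,1)/26² = (0.2663,0.0533)
F = F_att + ΣF_rep = (2.7663,38.3033)
p' = p + 1/8·F = (-5.6542,-5.2121)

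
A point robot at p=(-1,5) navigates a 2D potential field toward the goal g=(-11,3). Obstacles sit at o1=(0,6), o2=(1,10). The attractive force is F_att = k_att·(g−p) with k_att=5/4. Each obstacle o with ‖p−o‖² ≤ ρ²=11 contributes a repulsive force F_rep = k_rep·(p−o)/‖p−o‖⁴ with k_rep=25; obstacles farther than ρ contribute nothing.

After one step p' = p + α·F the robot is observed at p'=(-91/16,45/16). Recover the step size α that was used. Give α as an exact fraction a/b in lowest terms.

F_att = 5/4·(g−p) = 5/4·(-10,-2) = (-12.5000,-2.5000)
o1: d²=2 ≤ ρ²=11; F_rep = 25·(-1,-1)/2² = (-6.2500,-6.2500)
o2: d²=29 > ρ²=11 → inactive
F = F_att + ΣF_rep = (-18.7500,-8.7500)
Δp = p'−p = (-4.6875,-2.1875); α = Δx/Fx = (-75/16) / (-75/4) = 1/4
check: Δy/Fy = (-35/16) / (-35/4) = 1/4 ✓

α = 1/4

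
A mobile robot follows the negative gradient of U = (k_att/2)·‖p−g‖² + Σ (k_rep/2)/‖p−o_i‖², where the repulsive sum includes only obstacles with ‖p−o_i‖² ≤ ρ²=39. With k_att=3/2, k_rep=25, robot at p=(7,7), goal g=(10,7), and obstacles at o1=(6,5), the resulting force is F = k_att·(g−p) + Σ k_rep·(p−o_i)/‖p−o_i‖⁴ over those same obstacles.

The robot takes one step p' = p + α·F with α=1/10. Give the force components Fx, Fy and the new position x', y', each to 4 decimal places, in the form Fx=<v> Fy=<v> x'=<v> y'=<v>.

Fx=5.5000 Fy=2.0000 x'=7.5500 y'=7.2000

F_att = 3/2·(g−p) = 3/2·(3,0) = (4.5000,0.0000)
o1: d²=5 ≤ ρ²=39; F_rep = 25·(1,2)/5² = (1.0000,2.0000)
F = F_att + ΣF_rep = (5.5000,2.0000)
p' = p + 1/10·F = (7.5500,7.2000)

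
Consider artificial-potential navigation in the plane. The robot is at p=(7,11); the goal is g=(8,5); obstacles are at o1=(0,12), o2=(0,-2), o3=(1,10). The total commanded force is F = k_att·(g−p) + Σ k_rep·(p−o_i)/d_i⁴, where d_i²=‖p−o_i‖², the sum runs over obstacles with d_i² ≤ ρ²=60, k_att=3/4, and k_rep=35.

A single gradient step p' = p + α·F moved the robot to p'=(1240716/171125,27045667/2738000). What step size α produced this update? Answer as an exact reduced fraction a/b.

F_att = 3/4·(g−p) = 3/4·(1,-6) = (0.7500,-4.5000)
o1: d²=50 ≤ ρ²=60; F_rep = 35·(7,-1)/50² = (0.0980,-0.0140)
o2: d²=218 > ρ²=60 → inactive
o3: d²=37 ≤ ρ²=60; F_rep = 35·(6,1)/37² = (0.1534,0.0256)
F = F_att + ΣF_rep = (1.0014,-4.4884)
Δp = p'−p = (0.2503,-1.1221); α = Δx/Fx = (42841/171125) / (171364/171125) = 1/4
check: Δy/Fy = (-3072333/2738000) / (-3072333/684500) = 1/4 ✓

α = 1/4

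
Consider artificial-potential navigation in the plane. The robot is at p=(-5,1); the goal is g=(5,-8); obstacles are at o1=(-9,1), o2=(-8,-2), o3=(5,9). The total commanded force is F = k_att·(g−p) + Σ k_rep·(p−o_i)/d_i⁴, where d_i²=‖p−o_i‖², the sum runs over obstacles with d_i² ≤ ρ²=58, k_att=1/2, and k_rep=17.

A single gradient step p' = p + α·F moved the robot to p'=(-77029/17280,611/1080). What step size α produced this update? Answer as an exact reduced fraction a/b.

F_att = 1/2·(g−p) = 1/2·(10,-9) = (5.0000,-4.5000)
o1: d²=16 ≤ ρ²=58; F_rep = 17·(4,0)/16² = (0.2656,0.0000)
o2: d²=18 ≤ ρ²=58; F_rep = 17·(3,3)/18² = (0.1574,0.1574)
o3: d²=164 > ρ²=58 → inactive
F = F_att + ΣF_rep = (5.4230,-4.3426)
Δp = p'−p = (0.5423,-0.4343); α = Δx/Fx = (9371/17280) / (9371/1728) = 1/10
check: Δy/Fy = (-469/1080) / (-469/108) = 1/10 ✓

α = 1/10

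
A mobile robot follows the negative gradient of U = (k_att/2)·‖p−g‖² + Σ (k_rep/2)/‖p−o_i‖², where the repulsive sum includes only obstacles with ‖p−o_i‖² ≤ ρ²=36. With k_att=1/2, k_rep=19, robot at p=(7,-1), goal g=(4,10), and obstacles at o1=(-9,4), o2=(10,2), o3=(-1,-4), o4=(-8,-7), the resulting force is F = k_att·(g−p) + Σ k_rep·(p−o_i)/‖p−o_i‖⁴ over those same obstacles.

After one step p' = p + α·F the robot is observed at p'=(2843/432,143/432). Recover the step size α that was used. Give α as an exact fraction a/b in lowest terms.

F_att = 1/2·(g−p) = 1/2·(-3,11) = (-1.5000,5.5000)
o1: d²=281 > ρ²=36 → inactive
o2: d²=18 ≤ ρ²=36; F_rep = 19·(-3,-3)/18² = (-0.1759,-0.1759)
o3: d²=73 > ρ²=36 → inactive
o4: d²=261 > ρ²=36 → inactive
F = F_att + ΣF_rep = (-1.6759,5.3241)
Δp = p'−p = (-0.4190,1.3310); α = Δx/Fx = (-181/432) / (-181/108) = 1/4
check: Δy/Fy = (575/432) / (575/108) = 1/4 ✓

α = 1/4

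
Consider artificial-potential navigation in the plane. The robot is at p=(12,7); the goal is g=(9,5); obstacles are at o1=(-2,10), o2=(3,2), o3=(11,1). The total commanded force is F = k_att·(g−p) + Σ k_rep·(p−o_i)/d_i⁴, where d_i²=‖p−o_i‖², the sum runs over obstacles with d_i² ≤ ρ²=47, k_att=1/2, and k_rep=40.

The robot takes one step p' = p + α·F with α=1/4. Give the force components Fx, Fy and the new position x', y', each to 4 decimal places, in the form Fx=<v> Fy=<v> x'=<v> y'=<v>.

F_att = 1/2·(g−p) = 1/2·(-3,-2) = (-1.5000,-1.0000)
o1: d²=205 > ρ²=47 → inactive
o2: d²=106 > ρ²=47 → inactive
o3: d²=37 ≤ ρ²=47; F_rep = 40·(1,6)/37² = (0.0292,0.1753)
F = F_att + ΣF_rep = (-1.4708,-0.8247)
p' = p + 1/4·F = (11.6323,6.7938)

Fx=-1.4708 Fy=-0.8247 x'=11.6323 y'=6.7938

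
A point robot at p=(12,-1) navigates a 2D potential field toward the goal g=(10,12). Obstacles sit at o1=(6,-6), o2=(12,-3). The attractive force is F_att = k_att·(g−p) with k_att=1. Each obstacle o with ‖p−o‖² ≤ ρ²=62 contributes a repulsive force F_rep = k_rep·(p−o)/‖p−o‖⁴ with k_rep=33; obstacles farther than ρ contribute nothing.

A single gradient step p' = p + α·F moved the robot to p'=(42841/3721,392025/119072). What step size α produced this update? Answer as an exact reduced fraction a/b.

F_att = 1·(g−p) = 1·(-2,13) = (-2.0000,13.0000)
o1: d²=61 ≤ ρ²=62; F_rep = 33·(6,5)/61² = (0.0532,0.0443)
o2: d²=4 ≤ ρ²=62; F_rep = 33·(0,2)/4² = (0.0000,4.1250)
F = F_att + ΣF_rep = (-1.9468,17.1693)
Δp = p'−p = (-0.4867,4.2923); α = Δx/Fx = (-1811/3721) / (-7244/3721) = 1/4
check: Δy/Fy = (511097/119072) / (511097/29768) = 1/4 ✓

α = 1/4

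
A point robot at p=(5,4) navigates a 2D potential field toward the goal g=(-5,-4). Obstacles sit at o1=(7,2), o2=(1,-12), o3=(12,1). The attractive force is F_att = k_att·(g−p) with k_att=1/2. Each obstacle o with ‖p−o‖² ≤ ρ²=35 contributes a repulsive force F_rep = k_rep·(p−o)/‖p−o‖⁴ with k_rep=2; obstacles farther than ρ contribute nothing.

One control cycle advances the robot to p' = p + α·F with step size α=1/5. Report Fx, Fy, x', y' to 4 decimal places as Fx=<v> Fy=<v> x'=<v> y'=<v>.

F_att = 1/2·(g−p) = 1/2·(-10,-8) = (-5.0000,-4.0000)
o1: d²=8 ≤ ρ²=35; F_rep = 2·(-2,2)/8² = (-0.0625,0.0625)
o2: d²=272 > ρ²=35 → inactive
o3: d²=58 > ρ²=35 → inactive
F = F_att + ΣF_rep = (-5.0625,-3.9375)
p' = p + 1/5·F = (3.9875,3.2125)

Fx=-5.0625 Fy=-3.9375 x'=3.9875 y'=3.2125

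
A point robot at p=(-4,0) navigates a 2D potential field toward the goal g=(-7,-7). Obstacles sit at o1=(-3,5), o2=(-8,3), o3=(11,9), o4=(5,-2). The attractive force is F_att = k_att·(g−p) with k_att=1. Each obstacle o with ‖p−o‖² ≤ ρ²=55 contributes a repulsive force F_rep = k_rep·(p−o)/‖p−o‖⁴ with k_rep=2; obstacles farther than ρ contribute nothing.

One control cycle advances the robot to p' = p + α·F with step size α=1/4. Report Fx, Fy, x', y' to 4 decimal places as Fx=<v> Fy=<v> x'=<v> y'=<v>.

F_att = 1·(g−p) = 1·(-3,-7) = (-3.0000,-7.0000)
o1: d²=26 ≤ ρ²=55; F_rep = 2·(-1,-5)/26² = (-0.0030,-0.0148)
o2: d²=25 ≤ ρ²=55; F_rep = 2·(4,-3)/25² = (0.0128,-0.0096)
o3: d²=306 > ρ²=55 → inactive
o4: d²=85 > ρ²=55 → inactive
F = F_att + ΣF_rep = (-2.9902,-7.0244)
p' = p + 1/4·F = (-4.7475,-1.7561)

Fx=-2.9902 Fy=-7.0244 x'=-4.7475 y'=-1.7561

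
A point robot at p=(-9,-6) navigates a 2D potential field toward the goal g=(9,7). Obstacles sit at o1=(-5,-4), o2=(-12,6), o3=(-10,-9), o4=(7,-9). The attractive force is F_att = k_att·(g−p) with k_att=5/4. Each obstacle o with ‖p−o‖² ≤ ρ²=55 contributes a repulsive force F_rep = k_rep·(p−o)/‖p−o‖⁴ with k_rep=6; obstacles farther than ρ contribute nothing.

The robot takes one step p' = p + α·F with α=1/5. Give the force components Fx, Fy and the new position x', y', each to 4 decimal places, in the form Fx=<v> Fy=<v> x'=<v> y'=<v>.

F_att = 5/4·(g−p) = 5/4·(18,13) = (22.5000,16.2500)
o1: d²=20 ≤ ρ²=55; F_rep = 6·(-4,-2)/20² = (-0.0600,-0.0300)
o2: d²=153 > ρ²=55 → inactive
o3: d²=10 ≤ ρ²=55; F_rep = 6·(1,3)/10² = (0.0600,0.1800)
o4: d²=265 > ρ²=55 → inactive
F = F_att + ΣF_rep = (22.5000,16.4000)
p' = p + 1/5·F = (-4.5000,-2.7200)

Fx=22.5000 Fy=16.4000 x'=-4.5000 y'=-2.7200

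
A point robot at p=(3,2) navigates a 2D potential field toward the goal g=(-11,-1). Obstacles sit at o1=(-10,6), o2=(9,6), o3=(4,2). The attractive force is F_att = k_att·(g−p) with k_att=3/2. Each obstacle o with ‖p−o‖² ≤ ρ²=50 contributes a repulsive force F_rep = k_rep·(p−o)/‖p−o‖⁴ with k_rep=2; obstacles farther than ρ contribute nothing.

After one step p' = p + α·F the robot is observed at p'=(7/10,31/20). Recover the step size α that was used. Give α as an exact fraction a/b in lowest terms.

α = 1/10

F_att = 3/2·(g−p) = 3/2·(-14,-3) = (-21.0000,-4.5000)
o1: d²=185 > ρ²=50 → inactive
o2: d²=52 > ρ²=50 → inactive
o3: d²=1 ≤ ρ²=50; F_rep = 2·(-1,0)/1² = (-2.0000,0.0000)
F = F_att + ΣF_rep = (-23.0000,-4.5000)
Δp = p'−p = (-2.3000,-0.4500); α = Δx/Fx = (-23/10) / (-23) = 1/10
check: Δy/Fy = (-9/20) / (-9/2) = 1/10 ✓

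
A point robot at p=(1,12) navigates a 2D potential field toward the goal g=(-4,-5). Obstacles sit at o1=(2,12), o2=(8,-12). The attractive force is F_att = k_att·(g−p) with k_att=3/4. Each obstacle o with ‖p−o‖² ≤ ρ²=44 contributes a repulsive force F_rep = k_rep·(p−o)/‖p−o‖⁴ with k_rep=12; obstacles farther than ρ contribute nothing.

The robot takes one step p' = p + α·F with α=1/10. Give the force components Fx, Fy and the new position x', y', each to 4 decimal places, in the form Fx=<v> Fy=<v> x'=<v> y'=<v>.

F_att = 3/4·(g−p) = 3/4·(-5,-17) = (-3.7500,-12.7500)
o1: d²=1 ≤ ρ²=44; F_rep = 12·(-1,0)/1² = (-12.0000,0.0000)
o2: d²=625 > ρ²=44 → inactive
F = F_att + ΣF_rep = (-15.7500,-12.7500)
p' = p + 1/10·F = (-0.5750,10.7250)

Fx=-15.7500 Fy=-12.7500 x'=-0.5750 y'=10.7250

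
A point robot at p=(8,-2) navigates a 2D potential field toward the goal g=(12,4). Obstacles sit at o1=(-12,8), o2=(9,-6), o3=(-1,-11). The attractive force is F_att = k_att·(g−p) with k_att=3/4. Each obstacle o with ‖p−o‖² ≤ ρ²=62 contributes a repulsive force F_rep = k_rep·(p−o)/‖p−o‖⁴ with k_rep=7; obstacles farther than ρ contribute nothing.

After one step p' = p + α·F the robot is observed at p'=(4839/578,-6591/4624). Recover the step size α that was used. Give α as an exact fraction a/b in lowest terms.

F_att = 3/4·(g−p) = 3/4·(4,6) = (3.0000,4.5000)
o1: d²=500 > ρ²=62 → inactive
o2: d²=17 ≤ ρ²=62; F_rep = 7·(-1,4)/17² = (-0.0242,0.0969)
o3: d²=162 > ρ²=62 → inactive
F = F_att + ΣF_rep = (2.9758,4.5969)
Δp = p'−p = (0.3720,0.5746); α = Δx/Fx = (215/578) / (860/289) = 1/8
check: Δy/Fy = (2657/4624) / (2657/578) = 1/8 ✓

α = 1/8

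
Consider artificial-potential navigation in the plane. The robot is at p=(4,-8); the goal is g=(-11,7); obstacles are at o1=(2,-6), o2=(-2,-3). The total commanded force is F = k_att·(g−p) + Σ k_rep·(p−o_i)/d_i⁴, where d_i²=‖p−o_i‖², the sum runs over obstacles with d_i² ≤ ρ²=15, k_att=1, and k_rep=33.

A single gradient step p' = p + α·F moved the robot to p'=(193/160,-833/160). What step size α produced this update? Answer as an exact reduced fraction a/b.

α = 1/5

F_att = 1·(g−p) = 1·(-15,15) = (-15.0000,15.0000)
o1: d²=8 ≤ ρ²=15; F_rep = 33·(2,-2)/8² = (1.0312,-1.0312)
o2: d²=61 > ρ²=15 → inactive
F = F_att + ΣF_rep = (-13.9688,13.9688)
Δp = p'−p = (-2.7938,2.7938); α = Δx/Fx = (-447/160) / (-447/32) = 1/5
check: Δy/Fy = (447/160) / (447/32) = 1/5 ✓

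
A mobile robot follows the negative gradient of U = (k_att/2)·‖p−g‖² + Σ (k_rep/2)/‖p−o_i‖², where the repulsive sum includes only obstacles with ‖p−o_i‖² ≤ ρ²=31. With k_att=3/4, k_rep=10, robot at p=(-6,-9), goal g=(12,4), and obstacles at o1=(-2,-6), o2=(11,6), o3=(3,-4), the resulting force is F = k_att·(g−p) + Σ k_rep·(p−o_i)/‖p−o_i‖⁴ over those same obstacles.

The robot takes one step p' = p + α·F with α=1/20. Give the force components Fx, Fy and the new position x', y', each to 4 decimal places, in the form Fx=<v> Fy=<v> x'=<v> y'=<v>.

F_att = 3/4·(g−p) = 3/4·(18,13) = (13.5000,9.7500)
o1: d²=25 ≤ ρ²=31; F_rep = 10·(-4,-3)/25² = (-0.0640,-0.0480)
o2: d²=514 > ρ²=31 → inactive
o3: d²=106 > ρ²=31 → inactive
F = F_att + ΣF_rep = (13.4360,9.7020)
p' = p + 1/20·F = (-5.3282,-8.5149)

Fx=13.4360 Fy=9.7020 x'=-5.3282 y'=-8.5149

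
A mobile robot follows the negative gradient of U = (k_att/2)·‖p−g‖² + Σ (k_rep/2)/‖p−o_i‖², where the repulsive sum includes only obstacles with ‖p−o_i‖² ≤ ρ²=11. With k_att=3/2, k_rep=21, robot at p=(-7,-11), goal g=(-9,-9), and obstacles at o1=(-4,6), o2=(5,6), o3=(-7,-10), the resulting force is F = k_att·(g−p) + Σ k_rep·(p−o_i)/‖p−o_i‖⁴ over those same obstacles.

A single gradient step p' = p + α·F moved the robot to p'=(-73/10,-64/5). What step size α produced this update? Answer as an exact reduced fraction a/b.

α = 1/10

F_att = 3/2·(g−p) = 3/2·(-2,2) = (-3.0000,3.0000)
o1: d²=298 > ρ²=11 → inactive
o2: d²=433 > ρ²=11 → inactive
o3: d²=1 ≤ ρ²=11; F_rep = 21·(0,-1)/1² = (0.0000,-21.0000)
F = F_att + ΣF_rep = (-3.0000,-18.0000)
Δp = p'−p = (-0.3000,-1.8000); α = Δx/Fx = (-3/10) / (-3) = 1/10
check: Δy/Fy = (-9/5) / (-18) = 1/10 ✓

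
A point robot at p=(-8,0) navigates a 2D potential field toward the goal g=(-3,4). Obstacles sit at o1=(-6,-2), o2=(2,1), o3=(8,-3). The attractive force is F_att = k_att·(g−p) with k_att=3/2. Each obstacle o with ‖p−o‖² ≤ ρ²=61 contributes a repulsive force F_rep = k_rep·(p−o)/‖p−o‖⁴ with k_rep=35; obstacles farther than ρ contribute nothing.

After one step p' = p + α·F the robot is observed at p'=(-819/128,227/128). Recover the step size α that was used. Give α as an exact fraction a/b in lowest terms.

α = 1/4

F_att = 3/2·(g−p) = 3/2·(5,4) = (7.5000,6.0000)
o1: d²=8 ≤ ρ²=61; F_rep = 35·(-2,2)/8² = (-1.0938,1.0938)
o2: d²=101 > ρ²=61 → inactive
o3: d²=265 > ρ²=61 → inactive
F = F_att + ΣF_rep = (6.4062,7.0938)
Δp = p'−p = (1.6016,1.7734); α = Δx/Fx = (205/128) / (205/32) = 1/4
check: Δy/Fy = (227/128) / (227/32) = 1/4 ✓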